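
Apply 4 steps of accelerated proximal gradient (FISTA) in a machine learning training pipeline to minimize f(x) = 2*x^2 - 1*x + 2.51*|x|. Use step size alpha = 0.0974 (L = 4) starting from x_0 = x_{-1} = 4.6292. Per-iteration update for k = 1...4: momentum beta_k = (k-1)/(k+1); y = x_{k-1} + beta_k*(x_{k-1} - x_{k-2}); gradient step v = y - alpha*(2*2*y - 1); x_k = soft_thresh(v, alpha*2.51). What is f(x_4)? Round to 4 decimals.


FISTA on f(x) = 2*x^2 - 1*x + 2.51*|x|
L = 4, alpha = 0.0974
Iteration 1: beta = 0.0, y = 4.6292 + 0.0*(4.6292 - 4.6292) = 4.6292
  grad(y) = 17.5168, v = y - alpha*grad = 2.9231
  prox(v) = soft_thresh(2.9231, 0.2445) = 2.6786
Iteration 2: beta = 0.3333, y = 2.6786 + 0.3333*(2.6786 - 4.6292) = 2.0284
  grad(y) = 7.1135, v = y - alpha*grad = 1.3355
  prox(v) = soft_thresh(1.3355, 0.2445) = 1.0911
Iteration 3: beta = 0.5, y = 1.0911 + 0.5*(1.0911 - 2.6786) = 0.2973
  grad(y) = 0.1891, v = y - alpha*grad = 0.2789
  prox(v) = soft_thresh(0.2789, 0.2445) = 0.0344
Iteration 4: beta = 0.6, y = 0.0344 + 0.6*(0.0344 - 1.0911) = -0.5996
  grad(y) = -3.3984, v = y - alpha*grad = -0.2686
  prox(v) = soft_thresh(-0.2686, 0.2445) = -0.0241
f(x_4) = 2*(-0.0241)^2 - 1*(-0.0241) + 2.51*|-0.0241| = 0.0859


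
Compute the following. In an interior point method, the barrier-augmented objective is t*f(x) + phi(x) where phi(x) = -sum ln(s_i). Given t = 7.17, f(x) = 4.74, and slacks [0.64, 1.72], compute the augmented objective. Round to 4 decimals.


Step 1: Compute log-barrier.
ln values: [-0.4463, 0.5423]
phi = -(-0.4463 + 0.5423) = -0.096
Step 2: Compute augmented objective.
t*f(x) = 7.17*4.74 = 33.9858
Total = 33.9858 - 0.096 = 33.8898


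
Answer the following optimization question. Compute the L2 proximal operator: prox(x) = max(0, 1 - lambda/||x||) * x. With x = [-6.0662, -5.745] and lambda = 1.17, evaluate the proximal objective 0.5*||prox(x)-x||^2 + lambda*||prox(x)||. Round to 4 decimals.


Step 1: Compute ||x||.
||x|| = 8.3549
Step 2: Compute scaling factor.
scale = max(0, 1 - 1.17/8.3549) = 0.86
Step 3: prox(x) = [-5.2167, -4.9405]
||prox(x)|| = 7.1849
Step 4: Proximal objective.
0.5*||prox-x||^2 = 0.6845
lambda*||prox|| = 8.4063
Total = 9.0907


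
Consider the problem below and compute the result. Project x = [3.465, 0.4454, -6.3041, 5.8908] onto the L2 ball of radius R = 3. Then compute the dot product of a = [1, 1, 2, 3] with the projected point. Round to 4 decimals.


Step 1: Compute ||x|| (intermediates to 6 decimals).
||x|| = sqrt(3.465^2 + 0.4454^2 + (-6.3041)^2 + 5.8908^2) = 9.30848
Step 2: Project.
Since ||x|| > R, scale = R/||x|| = 3/9.30848 = 0.322287, proj(x) = scale * x
proj(x) = [1.116724, 0.143547, -2.031729, 1.898528]
Step 3: Dot product.
a^T * proj(x) = 1*1.116724 + 1*0.143547 + 2*(-2.031729) + 3*1.898528 = 2.8924


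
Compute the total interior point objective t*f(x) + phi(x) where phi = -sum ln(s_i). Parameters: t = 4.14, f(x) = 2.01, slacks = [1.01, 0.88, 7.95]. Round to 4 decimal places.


Step 1: Compute log-barrier.
ln values: [0.01, -0.1278, 2.0732]
phi = -(0.01 - 0.1278 + 2.0732) = -1.9553
Step 2: Compute augmented objective.
t*f(x) = 4.14*2.01 = 8.3214
Total = 8.3214 - 1.9553 = 6.3661


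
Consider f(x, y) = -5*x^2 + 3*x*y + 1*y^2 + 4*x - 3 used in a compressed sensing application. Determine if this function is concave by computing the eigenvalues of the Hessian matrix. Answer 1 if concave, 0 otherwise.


The Hessian of f(x,y) = -5*x^2 + 3*x*y + 1*y^2 + 4*x - 3 is:
H = [[-10, 3], [3, 2]]
Trace = -10 + 2 = -8
Determinant = -10*2 - (3)^2 = -29
Discriminant = (-8)^2 - 4*-29 = 180.0
Eigenvalues: lambda_1 = -10.7082, lambda_2 = 2.7082
The function is not concave.

0


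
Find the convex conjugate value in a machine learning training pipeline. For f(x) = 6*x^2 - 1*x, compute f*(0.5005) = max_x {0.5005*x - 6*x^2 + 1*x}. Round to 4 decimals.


f*(y) = sup_x {y*x - a*x^2 - b*x} = sup_x {(y-b)*x - a*x^2}
FOC: (y - b) - 2a*x = 0 => x* = (y - b)/(2a)
x* = (0.5005 + 1)/(2*6) = 0.125
f*(0.5005) = (y-b)^2/(4a) = (0.5005 + 1)^2/(4*6)
= 2.2515/24 = 0.0938


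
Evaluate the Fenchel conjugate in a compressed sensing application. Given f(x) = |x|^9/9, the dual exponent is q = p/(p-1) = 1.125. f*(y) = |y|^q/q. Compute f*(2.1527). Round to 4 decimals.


The conjugate exponent q satisfies 1/p + 1/q = 1.
p = 9, so q = 9/(9 - 1) = 1.125
|y|^q = 2.1527^1.125 = 2.3692
f*(2.1527) = 2.3692 / 1.125 = 2.106


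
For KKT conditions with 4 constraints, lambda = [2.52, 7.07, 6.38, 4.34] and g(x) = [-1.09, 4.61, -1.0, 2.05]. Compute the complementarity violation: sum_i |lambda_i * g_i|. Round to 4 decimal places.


KKT complementary slackness check:
lambda_1 * g_1 = 2.52 * -1.09 = -2.7468
lambda_2 * g_2 = 7.07 * 4.61 = 32.5927
lambda_3 * g_3 = 6.38 * -1.0 = -6.38
lambda_4 * g_4 = 4.34 * 2.05 = 8.897
Total violation = 2.7468 + 32.5927 + 6.38 + 8.897 = 50.6165


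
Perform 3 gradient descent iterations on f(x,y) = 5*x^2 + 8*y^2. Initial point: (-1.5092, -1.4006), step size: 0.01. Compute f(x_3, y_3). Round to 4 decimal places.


Gradient descent on f(x,y) = 5*x^2 + 8*y^2.
Starting point: (-1.5092, -1.4006), alpha = 0.01
Step 1: grad_x = 2*5*-1.5092 = -15.092, grad_y = 2*8*-1.4006 = -22.4096
  x_1 = -1.5092 - 0.01*-15.092 = -1.3583
  y_1 = -1.4006 - 0.01*-22.4096 = -1.1765
Step 2: grad_x = 2*5*-1.3583 = -13.5828, grad_y = 2*8*-1.1765 = -18.8241
  x_2 = -1.3583 - 0.01*-13.5828 = -1.2225
  y_2 = -1.1765 - 0.01*-18.8241 = -0.9883
Step 3: grad_x = 2*5*-1.2225 = -12.2245, grad_y = 2*8*-0.9883 = -15.8122
  x_3 = -1.2225 - 0.01*-12.2245 = -1.1002
  y_3 = -0.9883 - 0.01*-15.8122 = -0.8301
f(-1.1002, -0.8301) = 5*(-1.1002)^2 + 8*(-0.8301)^2 = 11.5654


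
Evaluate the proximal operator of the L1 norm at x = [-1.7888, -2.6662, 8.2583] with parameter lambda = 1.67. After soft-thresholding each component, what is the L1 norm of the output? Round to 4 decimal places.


Soft-thresholding with lambda = 1.67:
prox(-1.7888) = sign(-1.7888)*max(|-1.7888| - 1.67, 0) = -0.1188
prox(-2.6662) = sign(-2.6662)*max(|-2.6662| - 1.67, 0) = -0.9962
prox(8.2583) = sign(8.2583)*max(|8.2583| - 1.67, 0) = 6.5883
prox(x) = [-0.1188, -0.9962, 6.5883]
||prox(x)||_1 = 0.1188 + 0.9962 + 6.5883 = 7.7033


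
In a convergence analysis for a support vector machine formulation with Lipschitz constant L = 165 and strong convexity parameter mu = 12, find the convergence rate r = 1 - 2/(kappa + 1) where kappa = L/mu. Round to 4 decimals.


Step 1: Compute the condition number.
kappa = L/mu = 165/12 = 13.75
Step 2: Compute the convergence rate.
r = 1 - 2/(kappa + 1) = 1 - 2*mu/(L + mu) = (L - mu)/(L + mu) = 153/177 = 0.8644


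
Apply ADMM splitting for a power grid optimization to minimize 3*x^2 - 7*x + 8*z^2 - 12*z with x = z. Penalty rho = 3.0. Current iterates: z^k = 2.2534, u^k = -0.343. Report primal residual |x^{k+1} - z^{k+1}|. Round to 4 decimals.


ADMM iteration with rho = 3.0, z^k = 2.2534, u^k = -0.343
Step 1: x-update.
Minimize 3*x^2 - 7*x + (3.0/2)*(x - 2.2534 - 0.343)^2
FOC: (2*3 + 3.0)*x = 7 + 3.0*(2.2534 + 0.343)
x^{k+1} = 1.6432
Step 2: z-update.
Minimize 8*z^2 - 12*z + (3.0/2)*(1.6432 - z - 0.343)^2
FOC: (2*8 + 3.0)*z = 12 + 3.0*(1.6432 - 0.343)
z^{k+1} = 0.8369
Step 3: u-update.
u^{k+1} = -0.343 + 1.6432 - 0.8369 = 0.4634
Step 4: Primal residual = |1.6432 - 0.8369| = 0.8064


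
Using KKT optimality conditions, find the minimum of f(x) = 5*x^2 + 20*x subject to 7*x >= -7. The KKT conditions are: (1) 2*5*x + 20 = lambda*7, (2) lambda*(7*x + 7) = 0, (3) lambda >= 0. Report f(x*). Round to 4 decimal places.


Step 1: Try lambda = 0 (constraint inactive).
x_unc = -20/(2*5) = -2.0
Check: 7*-2.0 = -14.0 < -7 -- violated!
Step 2: Constraint must be active: 7*x = -7
x* = -7/7 = -1.0
lambda = (2*5*(-1.0) + 20)/7 = 1.4286
Step 3: Compute optimal value.
f(x*) = 5*(-1.0)^2 + 20*(-1.0) = -15.0


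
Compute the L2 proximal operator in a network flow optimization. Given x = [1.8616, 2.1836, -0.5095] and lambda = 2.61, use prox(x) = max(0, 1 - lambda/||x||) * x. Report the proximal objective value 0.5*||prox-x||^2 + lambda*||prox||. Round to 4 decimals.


Step 1: Compute ||x||.
||x|| = 2.9143
Step 2: Compute scaling factor.
scale = max(0, 1 - 2.61/2.9143) = 0.1044
Step 3: prox(x) = [0.1944, 0.228, -0.0532]
||prox(x)|| = 0.3043
Step 4: Proximal objective.
0.5*||prox-x||^2 = 3.4061
lambda*||prox|| = 0.7942
Total = 4.2003


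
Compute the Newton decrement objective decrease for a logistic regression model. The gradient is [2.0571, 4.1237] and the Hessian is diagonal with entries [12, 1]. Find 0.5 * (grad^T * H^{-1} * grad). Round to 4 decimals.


Step 1: H is diagonal, so H^(-1) * g = [0.1714, 4.1237].
Step 2: g^T H^(-1) g = sum_i g_i^2 / H_ii
  = (2.0571)^2/12 + (4.1237)^2/1
  = 0.3526 + 17.0049 = 17.3575
Step 3: Objective decrease = 0.5 * g^T H^(-1) g = 8.6788


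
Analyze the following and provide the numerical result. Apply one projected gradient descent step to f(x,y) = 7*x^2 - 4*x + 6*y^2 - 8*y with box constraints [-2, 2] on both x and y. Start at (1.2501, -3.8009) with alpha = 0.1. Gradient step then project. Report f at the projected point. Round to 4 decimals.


Step 1: Compute gradient at (1.2501, -3.8009).
grad_x = 2*7*1.2501 - 4 = 13.5014
grad_y = 2*6*-3.8009 - 8 = -53.6108
Step 2: Gradient step.
x_raw = 1.2501 - 0.1*13.5014 = -0.1
y_raw = -3.8009 - 0.1*-53.6108 = 1.5602
Step 3: Project onto [-2, 2].
x_proj = clip(-0.1) = -0.1
y_proj = clip(1.5602) = 1.5602
Step 4: Evaluate f.
f(-0.1, 1.5602) = 2.5937


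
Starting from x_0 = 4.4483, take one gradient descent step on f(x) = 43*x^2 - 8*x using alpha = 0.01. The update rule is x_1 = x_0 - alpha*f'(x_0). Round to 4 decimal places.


We compute the gradient at x_0 and apply the update.
f'(x) = 86*x - 8
f'(4.4483) = 86*4.4483 - 8 = 374.5538
x_1 = 4.4483 - 0.01*374.5538 = 0.7028


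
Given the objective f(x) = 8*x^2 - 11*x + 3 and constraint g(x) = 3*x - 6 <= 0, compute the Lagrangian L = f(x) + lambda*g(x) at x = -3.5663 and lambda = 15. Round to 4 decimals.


Step 1: Evaluate f(x).
f(-3.5663) = 8*(-3.5663)^2 - 11*(-3.5663) + 3 = 143.9773
Step 2: Evaluate g(x).
g(-3.5663) = 3*-3.5663 - 6 = -16.6989
Step 3: Compute Lagrangian.
L = 143.9773 + 15*-16.6989 = -106.5062


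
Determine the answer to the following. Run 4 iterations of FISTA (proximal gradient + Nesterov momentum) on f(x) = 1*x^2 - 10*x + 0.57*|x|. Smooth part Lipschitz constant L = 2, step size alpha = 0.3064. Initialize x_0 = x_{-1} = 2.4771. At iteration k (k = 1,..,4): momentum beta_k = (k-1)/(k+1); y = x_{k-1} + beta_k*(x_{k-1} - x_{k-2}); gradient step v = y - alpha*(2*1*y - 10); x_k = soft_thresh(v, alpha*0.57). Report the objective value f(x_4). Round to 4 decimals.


FISTA on f(x) = 1*x^2 - 10*x + 0.57*|x|
L = 2, alpha = 0.3064
Iteration 1: beta = 0.0, y = 2.4771 + 0.0*(2.4771 - 2.4771) = 2.4771
  grad(y) = -5.0458, v = y - alpha*grad = 4.0231
  prox(v) = soft_thresh(4.0231, 0.1746) = 3.8485
Iteration 2: beta = 0.3333, y = 3.8485 + 0.3333*(3.8485 - 2.4771) = 4.3056
  grad(y) = -1.3888, v = y - alpha*grad = 4.7311
  prox(v) = soft_thresh(4.7311, 0.1746) = 4.5565
Iteration 3: beta = 0.5, y = 4.5565 + 0.5*(4.5565 - 3.8485) = 4.9105
  grad(y) = -0.179, v = y - alpha*grad = 4.9653
  prox(v) = soft_thresh(4.9653, 0.1746) = 4.7907
Iteration 4: beta = 0.6, y = 4.7907 + 0.6*(4.7907 - 4.5565) = 4.9312
  grad(y) = -0.1376, v = y - alpha*grad = 4.9734
  prox(v) = soft_thresh(4.9734, 0.1746) = 4.7987
f(x_4) = 1*4.7987^2 - 10*4.7987 + 0.57*|4.7987| = -22.2242


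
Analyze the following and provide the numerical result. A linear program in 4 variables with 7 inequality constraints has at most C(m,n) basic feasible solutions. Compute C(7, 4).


Each vertex corresponds to some choice of n active constraints out of m, so the number of vertices is at most C(m, n) = m! / (n!(m-n)!).
m = 7, n = 4
Numerator: 7 * 6 * 5 * 4
Denominator: 4! = 24
C(7, 4) = 35


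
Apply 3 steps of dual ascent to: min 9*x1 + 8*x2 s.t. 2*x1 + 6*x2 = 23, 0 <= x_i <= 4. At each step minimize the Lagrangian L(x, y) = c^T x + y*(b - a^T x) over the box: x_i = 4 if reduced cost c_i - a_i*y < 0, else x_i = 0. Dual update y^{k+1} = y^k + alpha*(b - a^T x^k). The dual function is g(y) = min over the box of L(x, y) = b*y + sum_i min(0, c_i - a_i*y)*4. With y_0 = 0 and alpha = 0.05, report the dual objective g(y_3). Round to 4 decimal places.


Dual ascent for LP: min 9*x1 + 8*x2, 2*x1 + 6*x2 = 23, 0 <= x_i <= 4
Step 1: y^k = 0.0, reduced costs: (9.0, 8.0)
  x^k = (0.0, 0.0), subgradient = b - a^T x = 23.0
  y^{k+1} = 0.0 + 0.05*23.0 = 1.15
Step 2: y^k = 1.15, reduced costs: (6.7, 1.1)
  x^k = (0.0, 0.0), subgradient = b - a^T x = 23.0
  y^{k+1} = 1.15 + 0.05*23.0 = 2.3
Step 3: y^k = 2.3, reduced costs: (4.4, -5.8)
  x^k = (0.0, 4.0), subgradient = b - a^T x = -1.0
  y^{k+1} = 2.3 + 0.05*-1.0 = 2.25
Dual objective at y_3 = 2.25: reduced costs (4.5, -5.5), box minimizer x = (0.0, 4.0)
g(y_3) = b*y + (c1 - a1*y)*x1 + (c2 - a2*y)*x2 = 23*2.25 + 4.5*0.0 + (-5.5)*4.0 = 51.75 + 0.0 - 22.0 = 29.75


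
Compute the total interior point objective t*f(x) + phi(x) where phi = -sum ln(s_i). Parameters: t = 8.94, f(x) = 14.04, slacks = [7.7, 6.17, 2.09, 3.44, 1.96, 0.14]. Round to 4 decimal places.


Step 1: Compute log-barrier.
ln values: [2.0412, 1.8197, 0.7372, 1.2355, 0.6729, -1.9661]
phi = -(2.0412 + 1.8197 + 0.7372 + 1.2355 + 0.6729 - 1.9661) = -4.5404
Step 2: Compute augmented objective.
t*f(x) = 8.94*14.04 = 125.5176
Total = 125.5176 - 4.5404 = 120.9772


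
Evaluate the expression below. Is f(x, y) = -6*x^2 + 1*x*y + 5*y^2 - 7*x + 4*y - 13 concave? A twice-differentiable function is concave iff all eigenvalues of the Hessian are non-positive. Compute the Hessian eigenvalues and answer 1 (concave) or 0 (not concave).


The Hessian of f(x,y) = -6*x^2 + 1*x*y + 5*y^2 - 7*x + 4*y - 13 is:
H = [[-12, 1], [1, 10]]
Trace = -12 + 10 = -2
Determinant = -12*10 - (1)^2 = -121
Discriminant = (-2)^2 - 4*-121 = 488.0
Eigenvalues: lambda_1 = -12.0454, lambda_2 = 10.0454
The function is not concave.

0


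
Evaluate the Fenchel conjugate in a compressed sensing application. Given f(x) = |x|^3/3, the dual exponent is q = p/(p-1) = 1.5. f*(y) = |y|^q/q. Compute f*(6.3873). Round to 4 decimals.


The conjugate exponent q satisfies 1/p + 1/q = 1.
p = 3, so q = 3/(3 - 1) = 1.5
|y|^q = 6.3873^1.5 = 16.1427
f*(6.3873) = 16.1427 / 1.5 = 10.7618


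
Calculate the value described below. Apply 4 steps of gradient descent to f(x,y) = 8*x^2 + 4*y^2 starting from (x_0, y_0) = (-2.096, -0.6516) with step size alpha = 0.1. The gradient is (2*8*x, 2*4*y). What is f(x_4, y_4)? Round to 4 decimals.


Gradient descent on f(x,y) = 8*x^2 + 4*y^2.
Starting point: (-2.096, -0.6516), alpha = 0.1
Step 1: grad_x = 2*8*-2.096 = -33.536, grad_y = 2*4*-0.6516 = -5.2128
  x_1 = -2.096 - 0.1*-33.536 = 1.2576
  y_1 = -0.6516 - 0.1*-5.2128 = -0.1303
Step 2: grad_x = 2*8*1.2576 = 20.1216, grad_y = 2*4*-0.1303 = -1.0426
  x_2 = 1.2576 - 0.1*20.1216 = -0.7546
  y_2 = -0.1303 - 0.1*-1.0426 = -0.0261
Step 3: grad_x = 2*8*-0.7546 = -12.073, grad_y = 2*4*-0.0261 = -0.2085
  x_3 = -0.7546 - 0.1*-12.073 = 0.4527
  y_3 = -0.0261 - 0.1*-0.2085 = -0.0052
Step 4: grad_x = 2*8*0.4527 = 7.2438, grad_y = 2*4*-0.0052 = -0.0417
  x_4 = 0.4527 - 0.1*7.2438 = -0.2716
  y_4 = -0.0052 - 0.1*-0.0417 = -0.001
f(-0.2716, -0.001) = 8*(-0.2716)^2 + 4*(-0.001)^2 = 0.5903


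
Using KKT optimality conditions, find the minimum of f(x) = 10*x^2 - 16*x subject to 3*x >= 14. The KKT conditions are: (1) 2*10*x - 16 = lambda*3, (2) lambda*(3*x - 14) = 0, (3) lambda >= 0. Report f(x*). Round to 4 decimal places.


Step 1: Try lambda = 0 (constraint inactive).
x_unc = 16/(2*10) = 0.8
Check: 3*0.8 = 2.4 < 14 -- violated!
Step 2: Constraint must be active: 3*x = 14
x* = 14/3 = 4.6667 (rounded; the exact value 14/3 is used below)
lambda = (2*10*(14/3) - 16)/3 = 25.7778
Step 3: Compute optimal value.
f(x*) = 10*(14/3)^2 - 16*(14/3) = 143.1111


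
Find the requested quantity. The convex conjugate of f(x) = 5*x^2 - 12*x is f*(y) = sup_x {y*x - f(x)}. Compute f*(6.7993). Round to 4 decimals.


f*(y) = sup_x {y*x - a*x^2 - b*x} = sup_x {(y-b)*x - a*x^2}
FOC: (y - b) - 2a*x = 0 => x* = (y - b)/(2a)
x* = (6.7993 + 12)/(2*5) = 1.8799
f*(6.7993) = (y-b)^2/(4a) = (6.7993 + 12)^2/(4*5)
= 353.4137/20 = 17.6707


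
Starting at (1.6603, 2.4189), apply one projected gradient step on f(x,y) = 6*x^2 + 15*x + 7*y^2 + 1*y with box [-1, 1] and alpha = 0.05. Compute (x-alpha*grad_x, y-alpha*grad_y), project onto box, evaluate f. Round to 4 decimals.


Step 1: Compute gradient at (1.6603, 2.4189).
grad_x = 2*6*1.6603 + 15 = 34.9236
grad_y = 2*7*2.4189 + 1 = 34.8646
Step 2: Gradient step.
x_raw = 1.6603 - 0.05*34.9236 = -0.0859
y_raw = 2.4189 - 0.05*34.8646 = 0.6757
Step 3: Project onto [-1, 1].
x_proj = clip(-0.0859) = -0.0859
y_proj = clip(0.6757) = 0.6757
Step 4: Evaluate f.
f(-0.0859, 0.6757) = 2.6274


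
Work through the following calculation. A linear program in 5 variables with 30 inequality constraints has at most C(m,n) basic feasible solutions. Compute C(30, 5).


Each vertex corresponds to some choice of n active constraints out of m, so the number of vertices is at most C(m, n) = m! / (n!(m-n)!).
m = 30, n = 5
Numerator: 30 * 29 * 28 * 27 * 26
Denominator: 5! = 120
C(30, 5) = 142506


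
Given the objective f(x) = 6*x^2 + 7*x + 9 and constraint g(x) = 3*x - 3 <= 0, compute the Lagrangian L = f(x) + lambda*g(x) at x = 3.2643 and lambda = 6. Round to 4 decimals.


Step 1: Evaluate f(x).
f(3.2643) = 6*3.2643^2 + 7*3.2643 + 9 = 95.784
Step 2: Evaluate g(x).
g(3.2643) = 3*3.2643 - 3 = 6.7929
Step 3: Compute Lagrangian.
L = 95.784 + 6*6.7929 = 136.5414


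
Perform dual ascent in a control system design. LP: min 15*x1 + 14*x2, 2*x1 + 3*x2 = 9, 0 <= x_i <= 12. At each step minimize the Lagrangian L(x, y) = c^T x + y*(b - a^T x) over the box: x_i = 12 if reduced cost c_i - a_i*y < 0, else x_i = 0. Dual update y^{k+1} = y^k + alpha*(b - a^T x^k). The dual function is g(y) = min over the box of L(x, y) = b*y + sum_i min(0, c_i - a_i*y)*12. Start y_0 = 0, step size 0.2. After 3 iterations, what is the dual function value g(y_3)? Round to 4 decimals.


Dual ascent for LP: min 15*x1 + 14*x2, 2*x1 + 3*x2 = 9, 0 <= x_i <= 12
Step 1: y^k = 0.0, reduced costs: (15.0, 14.0)
  x^k = (0.0, 0.0), subgradient = b - a^T x = 9.0
  y^{k+1} = 0.0 + 0.2*9.0 = 1.8
Step 2: y^k = 1.8, reduced costs: (11.4, 8.6)
  x^k = (0.0, 0.0), subgradient = b - a^T x = 9.0
  y^{k+1} = 1.8 + 0.2*9.0 = 3.6
Step 3: y^k = 3.6, reduced costs: (7.8, 3.2)
  x^k = (0.0, 0.0), subgradient = b - a^T x = 9.0
  y^{k+1} = 3.6 + 0.2*9.0 = 5.4
Dual objective at y_3 = 5.4: reduced costs (4.2, -2.2), box minimizer x = (0.0, 12.0)
g(y_3) = b*y + (c1 - a1*y)*x1 + (c2 - a2*y)*x2 = 9*5.4 + 4.2*0.0 + (-2.2)*12.0 = 48.6 + 0.0 - 26.4 = 22.2


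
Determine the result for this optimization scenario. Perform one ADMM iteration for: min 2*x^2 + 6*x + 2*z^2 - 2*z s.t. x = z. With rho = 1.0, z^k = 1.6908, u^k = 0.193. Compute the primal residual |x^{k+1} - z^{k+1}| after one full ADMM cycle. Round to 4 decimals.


ADMM iteration with rho = 1.0, z^k = 1.6908, u^k = 0.193
Step 1: x-update.
Minimize 2*x^2 + 6*x + (1.0/2)*(x - 1.6908 + 0.193)^2
FOC: (2*2 + 1.0)*x = -6 + 1.0*(1.6908 - 0.193)
x^{k+1} = -0.9004
Step 2: z-update.
Minimize 2*z^2 - 2*z + (1.0/2)*(-0.9004 - z + 0.193)^2
FOC: (2*2 + 1.0)*z = 2 + 1.0*(-0.9004 + 0.193)
z^{k+1} = 0.2585
Step 3: u-update.
u^{k+1} = 0.193 - 0.9004 - 0.2585 = -0.966
Step 4: Primal residual = |-0.9004 - 0.2585| = 1.159


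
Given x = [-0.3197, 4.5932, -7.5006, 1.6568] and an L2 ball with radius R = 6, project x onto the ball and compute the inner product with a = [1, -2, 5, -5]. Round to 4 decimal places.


Step 1: Compute ||x|| (intermediates to 6 decimals).
||x|| = sqrt((-0.3197)^2 + 4.5932^2 + (-7.5006)^2 + 1.6568^2) = 8.955651
Step 2: Project.
Since ||x|| > R, scale = R/||x|| = 6/8.955651 = 0.669968, proj(x) = scale * x
proj(x) = [-0.214189, 3.077297, -5.025162, 1.110003]
Step 3: Dot product.
a^T * proj(x) = 1*(-0.214189) - 2*3.077297 + 5*(-5.025162) - 5*1.110003 = -37.0446


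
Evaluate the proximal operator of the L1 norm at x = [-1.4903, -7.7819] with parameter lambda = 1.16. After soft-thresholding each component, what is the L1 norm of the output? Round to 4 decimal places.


Soft-thresholding with lambda = 1.16:
prox(-1.4903) = sign(-1.4903)*max(|-1.4903| - 1.16, 0) = -0.3303
prox(-7.7819) = sign(-7.7819)*max(|-7.7819| - 1.16, 0) = -6.6219
prox(x) = [-0.3303, -6.6219]
||prox(x)||_1 = 0.3303 + 6.6219 = 6.9522


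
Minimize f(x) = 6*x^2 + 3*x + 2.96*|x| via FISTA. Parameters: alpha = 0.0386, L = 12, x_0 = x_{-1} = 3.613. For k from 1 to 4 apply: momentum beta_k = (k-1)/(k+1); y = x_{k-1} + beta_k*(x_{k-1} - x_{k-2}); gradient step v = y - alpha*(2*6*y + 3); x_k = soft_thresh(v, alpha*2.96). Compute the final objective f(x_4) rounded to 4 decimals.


FISTA on f(x) = 6*x^2 + 3*x + 2.96*|x|
L = 12, alpha = 0.0386
Iteration 1: beta = 0.0, y = 3.613 + 0.0*(3.613 - 3.613) = 3.613
  grad(y) = 46.356, v = y - alpha*grad = 1.8237
  prox(v) = soft_thresh(1.8237, 0.1143) = 1.7094
Iteration 2: beta = 0.3333, y = 1.7094 + 0.3333*(1.7094 - 3.613) = 1.0749
  grad(y) = 15.8984, v = y - alpha*grad = 0.4612
  prox(v) = soft_thresh(0.4612, 0.1143) = 0.3469
Iteration 3: beta = 0.5, y = 0.3469 + 0.5*(0.3469 - 1.7094) = -0.3343
  grad(y) = -1.0116, v = y - alpha*grad = -0.2953
  prox(v) = soft_thresh(-0.2953, 0.1143) = -0.181
Iteration 4: beta = 0.6, y = -0.181 + 0.6*(-0.181 - 0.3469) = -0.4978
  grad(y) = -2.9731, v = y - alpha*grad = -0.383
  prox(v) = soft_thresh(-0.383, 0.1143) = -0.2687
f(x_4) = 6*(-0.2687)^2 + 3*(-0.2687) + 2.96*|-0.2687| = 0.4226


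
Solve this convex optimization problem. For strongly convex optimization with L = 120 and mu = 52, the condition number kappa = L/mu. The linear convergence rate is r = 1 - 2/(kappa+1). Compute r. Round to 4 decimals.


Step 1: Compute the condition number.
kappa = L/mu = 120/52 = 2.3077
Step 2: Compute the convergence rate.
r = 1 - 2/(kappa + 1) = 1 - 2*mu/(L + mu) = (L - mu)/(L + mu) = 68/172 = 0.3953


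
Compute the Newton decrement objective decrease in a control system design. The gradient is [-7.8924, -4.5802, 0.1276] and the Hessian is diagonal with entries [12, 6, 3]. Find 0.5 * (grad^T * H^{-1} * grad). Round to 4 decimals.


Step 1: H is diagonal, so H^(-1) * g = [-0.6577, -0.7634, 0.0425].
Step 2: g^T H^(-1) g = sum_i g_i^2 / H_ii
  = (-7.8924)^2/12 + (-4.5802)^2/6 + (0.1276)^2/3
  = 5.1908 + 3.4964 + 0.0054 = 8.6926
Step 3: Objective decrease = 0.5 * g^T H^(-1) g = 4.3463


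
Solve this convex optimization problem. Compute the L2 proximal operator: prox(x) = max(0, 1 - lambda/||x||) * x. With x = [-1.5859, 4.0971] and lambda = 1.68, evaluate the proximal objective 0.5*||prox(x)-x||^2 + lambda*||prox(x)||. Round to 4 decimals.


Step 1: Compute ||x||.
||x|| = 4.3933
Step 2: Compute scaling factor.
scale = max(0, 1 - 1.68/4.3933) = 0.6176
Step 3: prox(x) = [-0.9795, 2.5304]
||prox(x)|| = 2.7133
Step 4: Proximal objective.
0.5*||prox-x||^2 = 1.4112
lambda*||prox|| = 4.5583
Total = 5.9696


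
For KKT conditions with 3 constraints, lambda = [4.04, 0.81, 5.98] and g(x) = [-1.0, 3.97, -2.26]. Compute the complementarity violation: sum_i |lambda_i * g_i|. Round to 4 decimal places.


KKT complementary slackness check:
lambda_1 * g_1 = 4.04 * -1.0 = -4.04
lambda_2 * g_2 = 0.81 * 3.97 = 3.2157
lambda_3 * g_3 = 5.98 * -2.26 = -13.5148
Total violation = 4.04 + 3.2157 + 13.5148 = 20.7705


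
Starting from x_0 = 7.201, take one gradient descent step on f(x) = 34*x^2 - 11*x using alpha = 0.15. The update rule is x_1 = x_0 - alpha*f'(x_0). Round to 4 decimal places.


We compute the gradient at x_0 and apply the update.
f'(x) = 68*x - 11
f'(7.201) = 68*7.201 - 11 = 478.668
x_1 = 7.201 - 0.15*478.668 = -64.5992


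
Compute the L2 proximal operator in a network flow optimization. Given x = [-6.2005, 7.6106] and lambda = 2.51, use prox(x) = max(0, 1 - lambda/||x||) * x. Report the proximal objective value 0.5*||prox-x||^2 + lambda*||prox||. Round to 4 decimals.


Step 1: Compute ||x||.
||x|| = 9.8167
Step 2: Compute scaling factor.
scale = max(0, 1 - 2.51/9.8167) = 0.7443
Step 3: prox(x) = [-4.6151, 5.6647]
||prox(x)|| = 7.3067
Step 4: Proximal objective.
0.5*||prox-x||^2 = 3.1501
lambda*||prox|| = 18.3398
Total = 21.4898


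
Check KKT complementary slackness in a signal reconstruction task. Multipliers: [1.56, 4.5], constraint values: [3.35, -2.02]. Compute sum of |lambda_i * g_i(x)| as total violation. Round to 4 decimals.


KKT complementary slackness check:
lambda_1 * g_1 = 1.56 * 3.35 = 5.226
lambda_2 * g_2 = 4.5 * -2.02 = -9.09
Total violation = 5.226 + 9.09 = 14.316


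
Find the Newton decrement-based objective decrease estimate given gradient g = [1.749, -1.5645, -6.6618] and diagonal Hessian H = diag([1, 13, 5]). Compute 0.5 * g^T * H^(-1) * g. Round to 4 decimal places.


Step 1: H is diagonal, so H^(-1) * g = [1.749, -0.1203, -1.3324].
Step 2: g^T H^(-1) g = sum_i g_i^2 / H_ii
  = (1.749)^2/1 + (-1.5645)^2/13 + (-6.6618)^2/5
  = 3.059 + 0.1883 + 8.8759 = 12.1232
Step 3: Objective decrease = 0.5 * g^T H^(-1) g = 6.0616


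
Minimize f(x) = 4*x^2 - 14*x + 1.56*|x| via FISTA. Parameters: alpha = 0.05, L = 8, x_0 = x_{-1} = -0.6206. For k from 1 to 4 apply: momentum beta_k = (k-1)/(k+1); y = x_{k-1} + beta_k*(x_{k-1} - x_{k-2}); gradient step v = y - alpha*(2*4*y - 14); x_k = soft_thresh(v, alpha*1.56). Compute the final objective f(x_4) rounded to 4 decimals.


FISTA on f(x) = 4*x^2 - 14*x + 1.56*|x|
L = 8, alpha = 0.05
Iteration 1: beta = 0.0, y = -0.6206 + 0.0*(-0.6206 + 0.6206) = -0.6206
  grad(y) = -18.9648, v = y - alpha*grad = 0.3276
  prox(v) = soft_thresh(0.3276, 0.078) = 0.2496
Iteration 2: beta = 0.3333, y = 0.2496 + 0.3333*(0.2496 + 0.6206) = 0.5397
  grad(y) = -9.6822, v = y - alpha*grad = 1.0238
  prox(v) = soft_thresh(1.0238, 0.078) = 0.9458
Iteration 3: beta = 0.5, y = 0.9458 + 0.5*(0.9458 - 0.2496) = 1.2939
  grad(y) = -3.6486, v = y - alpha*grad = 1.4764
  prox(v) = soft_thresh(1.4764, 0.078) = 1.3984
Iteration 4: beta = 0.6, y = 1.3984 + 0.6*(1.3984 - 0.9458) = 1.6699
  grad(y) = -0.641, v = y - alpha*grad = 1.7019
  prox(v) = soft_thresh(1.7019, 0.078) = 1.6239
f(x_4) = 4*1.6239^2 - 14*1.6239 + 1.56*|1.6239| = -9.6531


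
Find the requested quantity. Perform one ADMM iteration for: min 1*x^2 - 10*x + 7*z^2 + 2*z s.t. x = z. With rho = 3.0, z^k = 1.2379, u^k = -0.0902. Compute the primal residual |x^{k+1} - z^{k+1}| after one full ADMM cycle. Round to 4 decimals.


ADMM iteration with rho = 3.0, z^k = 1.2379, u^k = -0.0902
Step 1: x-update.
Minimize 1*x^2 - 10*x + (3.0/2)*(x - 1.2379 - 0.0902)^2
FOC: (2*1 + 3.0)*x = 10 + 3.0*(1.2379 + 0.0902)
x^{k+1} = 2.7969
Step 2: z-update.
Minimize 7*z^2 + 2*z + (3.0/2)*(2.7969 - z - 0.0902)^2
FOC: (2*7 + 3.0)*z = -2 + 3.0*(2.7969 - 0.0902)
z^{k+1} = 0.36
Step 3: u-update.
u^{k+1} = -0.0902 + 2.7969 - 0.36 = 2.3467
Step 4: Primal residual = |2.7969 - 0.36| = 2.4369


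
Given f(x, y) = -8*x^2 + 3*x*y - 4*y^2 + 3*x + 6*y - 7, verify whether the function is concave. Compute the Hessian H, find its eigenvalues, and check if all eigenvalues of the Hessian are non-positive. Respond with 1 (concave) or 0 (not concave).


The Hessian of f(x,y) = -8*x^2 + 3*x*y - 4*y^2 + 3*x + 6*y - 7 is:
H = [[-16, 3], [3, -8]]
Trace = -16 - 8 = -24
Determinant = -16*-8 - (3)^2 = 119
Discriminant = (-24)^2 - 4*119 = 100.0
Eigenvalues: lambda_1 = -17.0, lambda_2 = -7.0
The function is concave.

1


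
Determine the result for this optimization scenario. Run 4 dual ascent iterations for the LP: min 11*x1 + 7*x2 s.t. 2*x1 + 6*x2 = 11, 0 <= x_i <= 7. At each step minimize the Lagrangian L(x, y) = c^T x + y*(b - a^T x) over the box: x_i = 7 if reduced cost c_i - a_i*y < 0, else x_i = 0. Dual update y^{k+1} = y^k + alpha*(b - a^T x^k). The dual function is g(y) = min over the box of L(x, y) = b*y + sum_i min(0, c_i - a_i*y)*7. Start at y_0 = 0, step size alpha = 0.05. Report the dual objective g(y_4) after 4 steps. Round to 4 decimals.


Dual ascent for LP: min 11*x1 + 7*x2, 2*x1 + 6*x2 = 11, 0 <= x_i <= 7
Step 1: y^k = 0.0, reduced costs: (11.0, 7.0)
  x^k = (0.0, 0.0), subgradient = b - a^T x = 11.0
  y^{k+1} = 0.0 + 0.05*11.0 = 0.55
Step 2: y^k = 0.55, reduced costs: (9.9, 3.7)
  x^k = (0.0, 0.0), subgradient = b - a^T x = 11.0
  y^{k+1} = 0.55 + 0.05*11.0 = 1.1
Step 3: y^k = 1.1, reduced costs: (8.8, 0.4)
  x^k = (0.0, 0.0), subgradient = b - a^T x = 11.0
  y^{k+1} = 1.1 + 0.05*11.0 = 1.65
Step 4: y^k = 1.65, reduced costs: (7.7, -2.9)
  x^k = (0.0, 7.0), subgradient = b - a^T x = -31.0
  y^{k+1} = 1.65 + 0.05*-31.0 = 0.1
Dual objective at y_4 = 0.1: reduced costs (10.8, 6.4), box minimizer x = (0.0, 0.0)
g(y_4) = b*y + (c1 - a1*y)*x1 + (c2 - a2*y)*x2 = 11*0.1 + 10.8*0.0 + 6.4*0.0 = 1.1 + 0.0 + 0.0 = 1.1


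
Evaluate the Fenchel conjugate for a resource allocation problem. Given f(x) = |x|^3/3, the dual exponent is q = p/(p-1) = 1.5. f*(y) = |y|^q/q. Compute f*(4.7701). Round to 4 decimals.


The conjugate exponent q satisfies 1/p + 1/q = 1.
p = 3, so q = 3/(3 - 1) = 1.5
|y|^q = 4.7701^1.5 = 10.4182
f*(4.7701) = 10.4182 / 1.5 = 6.9454


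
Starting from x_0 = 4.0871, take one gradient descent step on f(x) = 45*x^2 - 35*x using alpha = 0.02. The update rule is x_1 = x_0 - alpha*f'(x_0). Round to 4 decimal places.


We compute the gradient at x_0 and apply the update.
f'(x) = 90*x - 35
f'(4.0871) = 90*4.0871 - 35 = 332.839
x_1 = 4.0871 - 0.02*332.839 = -2.5697


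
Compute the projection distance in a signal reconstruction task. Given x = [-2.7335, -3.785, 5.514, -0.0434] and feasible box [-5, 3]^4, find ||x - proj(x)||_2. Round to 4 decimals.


Project each component onto [-5, 3].
clip(-2.7335) = -2.7335, clip(-3.785) = -3.785, clip(5.514) = 3.0, clip(-0.0434) = -0.0434
Projection = [-2.7335, -3.785, 3.0, -0.0434]
Squared diffs: [0.0, 0.0, 6.3202, 0.0]
Distance = sqrt(6.3202) = 2.514


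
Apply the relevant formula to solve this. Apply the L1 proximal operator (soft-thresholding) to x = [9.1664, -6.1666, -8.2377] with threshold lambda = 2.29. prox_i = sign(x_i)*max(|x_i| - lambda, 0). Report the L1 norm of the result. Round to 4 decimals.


Soft-thresholding with lambda = 2.29:
prox(9.1664) = sign(9.1664)*max(|9.1664| - 2.29, 0) = 6.8764
prox(-6.1666) = sign(-6.1666)*max(|-6.1666| - 2.29, 0) = -3.8766
prox(-8.2377) = sign(-8.2377)*max(|-8.2377| - 2.29, 0) = -5.9477
prox(x) = [6.8764, -3.8766, -5.9477]
||prox(x)||_1 = 6.8764 + 3.8766 + 5.9477 = 16.7007


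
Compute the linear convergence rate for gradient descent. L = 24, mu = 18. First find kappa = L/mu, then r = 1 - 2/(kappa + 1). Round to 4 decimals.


Step 1: Compute the condition number.
kappa = L/mu = 24/18 = 1.3333
Step 2: Compute the convergence rate.
r = 1 - 2/(kappa + 1) = 1 - 2*mu/(L + mu) = (L - mu)/(L + mu) = 6/42 = 0.1429


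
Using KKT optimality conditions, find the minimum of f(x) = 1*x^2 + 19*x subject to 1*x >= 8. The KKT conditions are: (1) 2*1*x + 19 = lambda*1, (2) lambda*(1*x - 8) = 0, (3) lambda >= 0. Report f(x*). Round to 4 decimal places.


Step 1: Try lambda = 0 (constraint inactive).
x_unc = -19/(2*1) = -9.5
Check: 1*-9.5 = -9.5 < 8 -- violated!
Step 2: Constraint must be active: 1*x = 8
x* = 8/1 = 8.0
lambda = (2*1*8.0 + 19)/1 = 35.0
Step 3: Compute optimal value.
f(x*) = 1*8.0^2 + 19*8.0 = 216.0


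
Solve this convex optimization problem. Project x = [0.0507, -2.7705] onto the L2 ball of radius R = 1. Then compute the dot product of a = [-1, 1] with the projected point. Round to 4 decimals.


Step 1: Compute ||x|| (intermediates to 6 decimals).
||x|| = sqrt(0.0507^2 + (-2.7705)^2) = 2.770964
Step 2: Project.
Since ||x|| > R, scale = R/||x|| = 1/2.770964 = 0.360885, proj(x) = scale * x
proj(x) = [0.018297, -0.999832]
Step 3: Dot product.
a^T * proj(x) = -1*0.018297 + 1*(-0.999832) = -1.0181


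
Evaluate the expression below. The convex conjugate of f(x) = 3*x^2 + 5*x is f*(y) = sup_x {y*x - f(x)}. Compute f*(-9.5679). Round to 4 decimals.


f*(y) = sup_x {y*x - a*x^2 - b*x} = sup_x {(y-b)*x - a*x^2}
FOC: (y - b) - 2a*x = 0 => x* = (y - b)/(2a)
x* = (-9.5679 - 5)/(2*3) = -2.428
f*(-9.5679) = (y-b)^2/(4a) = (-9.5679 - 5)^2/(4*3)
= 212.2237/12 = 17.6853


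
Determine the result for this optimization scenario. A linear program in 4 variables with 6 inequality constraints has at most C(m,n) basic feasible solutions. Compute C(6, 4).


Each vertex corresponds to some choice of n active constraints out of m, so the number of vertices is at most C(m, n) = m! / (n!(m-n)!).
m = 6, n = 4
Numerator: 6 * 5 * 4 * 3
Denominator: 4! = 24
C(6, 4) = 15


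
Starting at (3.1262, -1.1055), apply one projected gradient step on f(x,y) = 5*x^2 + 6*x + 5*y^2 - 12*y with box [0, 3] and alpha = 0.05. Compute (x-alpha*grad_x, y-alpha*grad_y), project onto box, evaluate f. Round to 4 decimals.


Step 1: Compute gradient at (3.1262, -1.1055).
grad_x = 2*5*3.1262 + 6 = 37.262
grad_y = 2*5*-1.1055 - 12 = -23.055
Step 2: Gradient step.
x_raw = 3.1262 - 0.05*37.262 = 1.2631
y_raw = -1.1055 - 0.05*-23.055 = 0.0473
Step 3: Project onto [0, 3].
x_proj = clip(1.2631) = 1.2631
y_proj = clip(0.0473) = 0.0473
Step 4: Evaluate f.
f(1.2631, 0.0473) = 14.9999


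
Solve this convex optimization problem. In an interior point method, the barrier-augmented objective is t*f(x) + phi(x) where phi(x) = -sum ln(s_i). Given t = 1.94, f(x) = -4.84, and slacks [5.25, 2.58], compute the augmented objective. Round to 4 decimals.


Step 1: Compute log-barrier.
ln values: [1.6582, 0.9478]
phi = -(1.6582 + 0.9478) = -2.606
Step 2: Compute augmented objective.
t*f(x) = 1.94*-4.84 = -9.3896
Total = -9.3896 - 2.606 = -11.9956


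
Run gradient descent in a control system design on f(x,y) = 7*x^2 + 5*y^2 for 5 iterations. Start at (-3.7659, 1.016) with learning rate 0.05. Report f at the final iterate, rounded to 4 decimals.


Gradient descent on f(x,y) = 7*x^2 + 5*y^2.
Starting point: (-3.7659, 1.016), alpha = 0.05
Step 1: grad_x = 2*7*-3.7659 = -52.7226, grad_y = 2*5*1.016 = 10.16
  x_1 = -3.7659 - 0.05*-52.7226 = -1.1298
  y_1 = 1.016 - 0.05*10.16 = 0.508
Step 2: grad_x = 2*7*-1.1298 = -15.8168, grad_y = 2*5*0.508 = 5.08
  x_2 = -1.1298 - 0.05*-15.8168 = -0.3389
  y_2 = 0.508 - 0.05*5.08 = 0.254
Step 3: grad_x = 2*7*-0.3389 = -4.745, grad_y = 2*5*0.254 = 2.54
  x_3 = -0.3389 - 0.05*-4.745 = -0.1017
  y_3 = 0.254 - 0.05*2.54 = 0.127
Step 4: grad_x = 2*7*-0.1017 = -1.4235, grad_y = 2*5*0.127 = 1.27
  x_4 = -0.1017 - 0.05*-1.4235 = -0.0305
  y_4 = 0.127 - 0.05*1.27 = 0.0635
Step 5: grad_x = 2*7*-0.0305 = -0.4271, grad_y = 2*5*0.0635 = 0.635
  x_5 = -0.0305 - 0.05*-0.4271 = -0.0092
  y_5 = 0.0635 - 0.05*0.635 = 0.0318
f(-0.0092, 0.0318) = 7*(-0.0092)^2 + 5*0.0318^2 = 0.0056


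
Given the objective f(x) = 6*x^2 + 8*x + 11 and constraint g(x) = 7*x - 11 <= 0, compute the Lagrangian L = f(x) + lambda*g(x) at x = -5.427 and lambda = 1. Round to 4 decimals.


Step 1: Evaluate f(x).
f(-5.427) = 6*(-5.427)^2 + 8*(-5.427) + 11 = 144.298
Step 2: Evaluate g(x).
g(-5.427) = 7*-5.427 - 11 = -48.989
Step 3: Compute Lagrangian.
L = 144.298 + 1*-48.989 = 95.309


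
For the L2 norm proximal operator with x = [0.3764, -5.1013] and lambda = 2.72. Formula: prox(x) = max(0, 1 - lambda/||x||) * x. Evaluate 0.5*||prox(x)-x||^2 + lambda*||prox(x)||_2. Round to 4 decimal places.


Step 1: Compute ||x||.
||x|| = 5.1152
Step 2: Compute scaling factor.
scale = max(0, 1 - 2.72/5.1152) = 0.4682
Step 3: prox(x) = [0.1762, -2.3887]
||prox(x)|| = 2.3952
Step 4: Proximal objective.
0.5*||prox-x||^2 = 3.6992
lambda*||prox|| = 6.5149
Total = 10.2141


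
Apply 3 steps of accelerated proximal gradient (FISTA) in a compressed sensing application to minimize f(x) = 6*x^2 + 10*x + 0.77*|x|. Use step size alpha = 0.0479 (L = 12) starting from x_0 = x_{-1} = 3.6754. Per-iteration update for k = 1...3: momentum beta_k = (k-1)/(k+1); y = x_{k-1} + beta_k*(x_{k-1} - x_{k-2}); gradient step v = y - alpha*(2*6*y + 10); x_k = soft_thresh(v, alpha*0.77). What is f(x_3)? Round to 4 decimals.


FISTA on f(x) = 6*x^2 + 10*x + 0.77*|x|
L = 12, alpha = 0.0479
Iteration 1: beta = 0.0, y = 3.6754 + 0.0*(3.6754 - 3.6754) = 3.6754
  grad(y) = 54.1048, v = y - alpha*grad = 1.0838
  prox(v) = soft_thresh(1.0838, 0.0369) = 1.0469
Iteration 2: beta = 0.3333, y = 1.0469 + 0.3333*(1.0469 - 3.6754) = 0.1707
  grad(y) = 12.0488, v = y - alpha*grad = -0.4064
  prox(v) = soft_thresh(-0.4064, 0.0369) = -0.3695
Iteration 3: beta = 0.5, y = -0.3695 + 0.5*(-0.3695 - 1.0469) = -1.0777
  grad(y) = -2.9328, v = y - alpha*grad = -0.9373
  prox(v) = soft_thresh(-0.9373, 0.0369) = -0.9004
f(x_3) = 6*(-0.9004)^2 + 10*(-0.9004) + 0.77*|-0.9004| = -3.4464


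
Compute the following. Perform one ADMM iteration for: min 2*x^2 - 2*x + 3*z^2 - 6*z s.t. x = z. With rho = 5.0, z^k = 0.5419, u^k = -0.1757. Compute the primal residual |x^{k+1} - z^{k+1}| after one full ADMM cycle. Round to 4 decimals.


ADMM iteration with rho = 5.0, z^k = 0.5419, u^k = -0.1757
Step 1: x-update.
Minimize 2*x^2 - 2*x + (5.0/2)*(x - 0.5419 - 0.1757)^2
FOC: (2*2 + 5.0)*x = 2 + 5.0*(0.5419 + 0.1757)
x^{k+1} = 0.6209
Step 2: z-update.
Minimize 3*z^2 - 6*z + (5.0/2)*(0.6209 - z - 0.1757)^2
FOC: (2*3 + 5.0)*z = 6 + 5.0*(0.6209 - 0.1757)
z^{k+1} = 0.7478
Step 3: u-update.
u^{k+1} = -0.1757 + 0.6209 - 0.7478 = -0.3026
Step 4: Primal residual = |0.6209 - 0.7478| = 0.1269


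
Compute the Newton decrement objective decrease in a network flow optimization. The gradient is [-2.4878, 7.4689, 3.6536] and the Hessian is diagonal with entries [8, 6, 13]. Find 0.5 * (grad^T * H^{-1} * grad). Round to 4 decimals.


Step 1: H is diagonal, so H^(-1) * g = [-0.311, 1.2448, 0.281].
Step 2: g^T H^(-1) g = sum_i g_i^2 / H_ii
  = (-2.4878)^2/8 + (7.4689)^2/6 + (3.6536)^2/13
  = 0.7736 + 9.2974 + 1.0268 = 11.0979
Step 3: Objective decrease = 0.5 * g^T H^(-1) g = 5.5489


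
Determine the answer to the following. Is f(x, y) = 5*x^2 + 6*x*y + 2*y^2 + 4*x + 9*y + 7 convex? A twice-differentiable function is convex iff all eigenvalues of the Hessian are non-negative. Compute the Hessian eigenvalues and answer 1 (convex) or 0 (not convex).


The Hessian of f(x,y) = 5*x^2 + 6*x*y + 2*y^2 + 4*x + 9*y + 7 is:
H = [[10, 6], [6, 4]]
Trace = 10 + 4 = 14
Determinant = 10*4 - (6)^2 = 4
Discriminant = (14)^2 - 4*4 = 180.0
Eigenvalues: lambda_1 = 0.2918, lambda_2 = 13.7082
The function is convex.

1


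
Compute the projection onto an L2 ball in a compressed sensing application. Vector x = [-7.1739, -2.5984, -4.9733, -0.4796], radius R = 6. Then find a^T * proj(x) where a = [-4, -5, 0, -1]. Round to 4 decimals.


Step 1: Compute ||x|| (intermediates to 6 decimals).
||x|| = sqrt((-7.1739)^2 + (-2.5984)^2 + (-4.9733)^2 + (-0.4796)^2) = 9.120321
Step 2: Project.
Since ||x|| > R, scale = R/||x|| = 6/9.120321 = 0.657872, proj(x) = scale * x
proj(x) = [-4.719508, -1.709415, -3.271795, -0.315515]
Step 3: Dot product.
a^T * proj(x) = -4*(-4.719508) - 5*(-1.709415) + 0*(-3.271795) - 1*(-0.315515) = 27.7406


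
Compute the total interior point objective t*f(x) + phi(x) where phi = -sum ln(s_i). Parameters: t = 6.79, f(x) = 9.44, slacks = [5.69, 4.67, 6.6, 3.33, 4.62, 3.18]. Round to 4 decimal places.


Step 1: Compute log-barrier.
ln values: [1.7387, 1.5412, 1.8871, 1.203, 1.5304, 1.1569]
phi = -(1.7387 + 1.5412 + 1.8871 + 1.203 + 1.5304 + 1.1569) = -9.0572
Step 2: Compute augmented objective.
t*f(x) = 6.79*9.44 = 64.0976
Total = 64.0976 - 9.0572 = 55.0404


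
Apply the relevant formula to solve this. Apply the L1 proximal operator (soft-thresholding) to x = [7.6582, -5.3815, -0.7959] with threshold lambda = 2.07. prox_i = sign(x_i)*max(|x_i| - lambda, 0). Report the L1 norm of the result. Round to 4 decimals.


Soft-thresholding with lambda = 2.07:
prox(7.6582) = sign(7.6582)*max(|7.6582| - 2.07, 0) = 5.5882
prox(-5.3815) = sign(-5.3815)*max(|-5.3815| - 2.07, 0) = -3.3115
prox(-0.7959) = sign(-0.7959)*max(|-0.7959| - 2.07, 0) = 0.0
prox(x) = [5.5882, -3.3115, 0.0]
||prox(x)||_1 = 5.5882 + 3.3115 + 0.0 = 8.8997


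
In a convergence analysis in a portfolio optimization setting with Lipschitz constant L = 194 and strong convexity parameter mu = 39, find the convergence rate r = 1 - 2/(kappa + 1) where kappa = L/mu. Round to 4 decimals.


Step 1: Compute the condition number.
kappa = L/mu = 194/39 = 4.9744
Step 2: Compute the convergence rate.
r = 1 - 2/(kappa + 1) = 1 - 2*mu/(L + mu) = (L - mu)/(L + mu) = 155/233 = 0.6652
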